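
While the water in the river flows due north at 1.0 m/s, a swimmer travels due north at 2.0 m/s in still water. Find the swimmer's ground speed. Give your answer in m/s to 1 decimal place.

Taking east as x and north as y: velocity relative to the water = (0.000, 2.000) m/s; the water relative to ground = (0.000, 1.000) m/s.
Velocity relative to ground = (0.000, 2.000) + (0.000, 1.000) = (0.000, 3.000) m/s.
Speed = |(0.000, 3.000)| = 3.000 m/s.

3.0 m/s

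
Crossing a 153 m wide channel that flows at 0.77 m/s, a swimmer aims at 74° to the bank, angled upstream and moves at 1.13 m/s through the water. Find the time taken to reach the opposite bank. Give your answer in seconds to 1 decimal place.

140.9 s

The component of the swimmer's velocity perpendicular to the bank is 1.13 × sin 74° = 1.086 m/s.
Only the cross-stream component determines the crossing time; the current contributes nothing perpendicular to the bank.
Time = 153 / 1.086 = 140.855 s.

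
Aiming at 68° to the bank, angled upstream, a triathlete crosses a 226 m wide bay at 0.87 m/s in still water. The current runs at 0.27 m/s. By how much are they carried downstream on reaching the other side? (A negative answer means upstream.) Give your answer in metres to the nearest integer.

Perpendicular speed = 0.807 m/s; crossing time = 226 / 0.807 = 280.171 s.
Net downstream speed = -0.056 m/s.
Drift = -0.056 × 280.171 = -15.664 m (upstream).

-16 m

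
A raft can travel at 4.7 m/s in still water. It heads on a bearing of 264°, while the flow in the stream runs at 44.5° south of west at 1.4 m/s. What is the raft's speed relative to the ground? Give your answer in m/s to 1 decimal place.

5.9 m/s

Taking east as x and north as y: velocity relative to the water = (-4.674, -0.491) m/s; the water relative to ground = (-0.999, -0.981) m/s.
Velocity relative to ground = (-4.674, -0.491) + (-0.999, -0.981) = (-5.673, -1.473) m/s.
Speed = |(-5.673, -1.473)| = 5.861 m/s.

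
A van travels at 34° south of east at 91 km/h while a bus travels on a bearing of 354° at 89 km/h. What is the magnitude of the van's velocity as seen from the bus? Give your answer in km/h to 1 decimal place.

163.1 km/h

Taking east as x and north as y: van velocity = (75.442, -50.887) km/h; bus velocity = (-9.303, 88.512) km/h.
Velocity of van relative to bus = (75.442, -50.887) − (-9.303, 88.512) = (84.745, -139.399) km/h.
Magnitude = |(84.745, -139.399)| = 163.138 km/h.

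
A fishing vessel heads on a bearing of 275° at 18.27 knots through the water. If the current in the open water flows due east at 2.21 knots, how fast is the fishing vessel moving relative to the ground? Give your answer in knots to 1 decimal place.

16.1 knots

Taking east as x and north as y: velocity relative to the water = (-18.200, 1.592) knots; the water relative to ground = (2.210, 0.000) knots.
Velocity relative to ground = (-18.200, 1.592) + (2.210, 0.000) = (-15.990, 1.592) knots.
Speed = |(-15.990, 1.592)| = 16.070 knots.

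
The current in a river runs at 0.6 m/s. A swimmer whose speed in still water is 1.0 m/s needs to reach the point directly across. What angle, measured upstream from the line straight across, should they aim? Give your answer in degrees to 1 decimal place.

36.9°

To cancel the current, the upstream component of the swimmer's velocity must equal the flow: 1.0 sin θ = 0.6.
sin θ = 0.6 / 1.0 = 0.6000.
θ = arcsin(0.6000) = 36.870°.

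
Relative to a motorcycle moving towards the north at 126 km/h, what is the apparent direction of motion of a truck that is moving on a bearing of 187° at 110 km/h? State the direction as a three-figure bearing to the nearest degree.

Taking east as x and north as y: truck velocity = (-13.406, -109.180) km/h; motorcycle velocity = (0.000, 126.000) km/h.
Velocity of truck relative to motorcycle = (-13.406, -109.180) − (0.000, 126.000) = (-13.406, -235.180) km/h.
Bearing = atan2(-13.41, -235.18) = 183.26° clockwise from north.

183°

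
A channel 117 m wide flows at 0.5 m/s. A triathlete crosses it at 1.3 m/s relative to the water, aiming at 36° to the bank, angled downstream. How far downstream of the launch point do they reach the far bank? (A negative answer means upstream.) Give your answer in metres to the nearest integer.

238 m

Perpendicular speed = 0.764 m/s; crossing time = 117 / 0.764 = 153.117 s.
Net downstream speed = 1.552 m/s.
Drift = 1.552 × 153.117 = 237.595 m (downstream).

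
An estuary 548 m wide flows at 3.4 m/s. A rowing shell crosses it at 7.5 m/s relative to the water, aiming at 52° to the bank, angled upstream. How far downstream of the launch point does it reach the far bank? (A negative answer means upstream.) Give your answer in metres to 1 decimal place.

Perpendicular speed = 5.910 m/s; crossing time = 548 / 5.910 = 92.723 s.
Net downstream speed = -1.217 m/s.
Drift = -1.217 × 92.723 = -112.887 m (upstream).

-112.9 m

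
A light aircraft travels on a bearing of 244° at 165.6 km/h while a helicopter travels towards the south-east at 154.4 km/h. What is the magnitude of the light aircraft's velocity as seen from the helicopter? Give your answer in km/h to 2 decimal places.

260.60 km/h

Taking east as x and north as y: light aircraft velocity = (-148.840, -72.594) km/h; helicopter velocity = (109.177, -109.177) km/h.
Velocity of light aircraft relative to helicopter = (-148.840, -72.594) − (109.177, -109.177) = (-258.018, 36.583) km/h.
Magnitude = |(-258.018, 36.583)| = 260.598 km/h.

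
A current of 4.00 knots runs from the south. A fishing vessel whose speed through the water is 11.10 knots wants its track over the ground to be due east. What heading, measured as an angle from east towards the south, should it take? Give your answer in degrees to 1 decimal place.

21.1°

The current pushes perpendicular to the desired track; the heading must have a component into the current equal to 4.00 knots: 11.10 sin θ = 4.00.
sin θ = 0.3604, so θ = 21.122°.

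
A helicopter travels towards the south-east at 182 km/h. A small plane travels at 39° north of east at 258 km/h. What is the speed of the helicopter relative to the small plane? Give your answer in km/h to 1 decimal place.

Taking east as x and north as y: helicopter velocity = (128.693, -128.693) km/h; small plane velocity = (200.504, 162.365) km/h.
Velocity of helicopter relative to small plane = (128.693, -128.693) − (200.504, 162.365) = (-71.810, -291.058) km/h.
Magnitude = |(-71.810, -291.058)| = 299.786 km/h.

299.8 km/h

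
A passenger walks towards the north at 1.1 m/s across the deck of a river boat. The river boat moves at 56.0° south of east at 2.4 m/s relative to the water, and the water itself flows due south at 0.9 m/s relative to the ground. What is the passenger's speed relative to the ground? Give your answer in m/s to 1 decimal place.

In east/north components (m/s): passenger relative to river boat = (0.000, 1.100); river boat relative to water = (1.342, -1.990); water relative to ground = (0.000, -0.900).
Sum = (1.342, -1.790) m/s.
Speed = |(1.342, -1.790)| = 2.237 m/s.

2.2 m/s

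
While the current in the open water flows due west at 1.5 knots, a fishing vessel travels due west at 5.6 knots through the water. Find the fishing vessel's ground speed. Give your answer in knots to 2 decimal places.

7.10 knots

Taking east as x and north as y: velocity relative to the water = (-5.600, 0.000) knots; the water relative to ground = (-1.500, 0.000) knots.
Velocity relative to ground = (-5.600, 0.000) + (-1.500, 0.000) = (-7.100, 0.000) knots.
Speed = |(-7.100, 0.000)| = 7.100 knots.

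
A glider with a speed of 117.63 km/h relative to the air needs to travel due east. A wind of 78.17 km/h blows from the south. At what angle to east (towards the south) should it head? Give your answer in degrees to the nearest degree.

42°

The wind pushes perpendicular to the desired track; the heading must have a component into the wind equal to 78.17 km/h: 117.63 sin θ = 78.17.
sin θ = 0.6645, so θ = 41.647°.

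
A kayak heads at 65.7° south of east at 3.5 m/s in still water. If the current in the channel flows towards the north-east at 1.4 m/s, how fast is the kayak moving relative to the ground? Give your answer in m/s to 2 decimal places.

Taking east as x and north as y: velocity relative to the water = (1.440, -3.190) m/s; the water relative to ground = (0.990, 0.990) m/s.
Velocity relative to ground = (1.440, -3.190) + (0.990, 0.990) = (2.430, -2.200) m/s.
Speed = |(2.430, -2.200)| = 3.278 m/s.

3.28 m/s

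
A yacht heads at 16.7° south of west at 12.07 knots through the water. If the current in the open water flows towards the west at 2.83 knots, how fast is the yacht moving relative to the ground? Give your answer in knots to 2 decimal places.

Taking east as x and north as y: velocity relative to the water = (-11.561, -3.468) knots; the water relative to ground = (-2.830, 0.000) knots.
Velocity relative to ground = (-11.561, -3.468) + (-2.830, 0.000) = (-14.391, -3.468) knots.
Speed = |(-14.391, -3.468)| = 14.803 knots.

14.80 knots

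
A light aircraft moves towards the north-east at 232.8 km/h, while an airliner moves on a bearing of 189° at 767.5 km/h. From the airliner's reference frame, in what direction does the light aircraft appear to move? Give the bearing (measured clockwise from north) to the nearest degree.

017°

Taking east as x and north as y: light aircraft velocity = (164.614, 164.614) km/h; airliner velocity = (-120.063, -758.051) km/h.
Velocity of light aircraft relative to airliner = (164.614, 164.614) − (-120.063, -758.051) = (284.678, 922.665) km/h.
Bearing = atan2(284.68, 922.67) = 17.15° clockwise from north.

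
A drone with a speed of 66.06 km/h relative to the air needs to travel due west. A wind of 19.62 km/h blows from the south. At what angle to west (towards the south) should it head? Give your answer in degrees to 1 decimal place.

17.3°

The wind pushes perpendicular to the desired track; the heading must have a component into the wind equal to 19.62 km/h: 66.06 sin θ = 19.62.
sin θ = 0.2970, so θ = 17.278°.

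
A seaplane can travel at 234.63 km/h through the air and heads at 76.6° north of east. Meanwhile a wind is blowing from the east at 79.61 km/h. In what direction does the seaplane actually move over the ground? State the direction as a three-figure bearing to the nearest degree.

354°

Taking east as x and north as y: velocity relative to the air = (54.375, 228.242) km/h; the air relative to ground = (-79.610, 0.000) km/h.
Velocity relative to ground = (54.375, 228.242) + (-79.610, 0.000) = (-25.235, 228.242) km/h.
Bearing = atan2(-25.23, 228.24) = 353.69° clockwise from north.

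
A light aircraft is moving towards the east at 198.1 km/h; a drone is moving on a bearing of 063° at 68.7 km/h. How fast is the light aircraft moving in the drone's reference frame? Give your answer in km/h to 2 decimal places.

140.40 km/h

Taking east as x and north as y: light aircraft velocity = (198.100, 0.000) km/h; drone velocity = (61.212, 31.189) km/h.
Velocity of light aircraft relative to drone = (198.100, 0.000) − (61.212, 31.189) = (136.888, -31.189) km/h.
Magnitude = |(136.888, -31.189)| = 140.396 km/h.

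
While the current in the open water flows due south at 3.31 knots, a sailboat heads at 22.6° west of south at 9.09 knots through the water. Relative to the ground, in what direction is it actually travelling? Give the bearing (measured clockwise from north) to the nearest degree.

197°

Taking east as x and north as y: velocity relative to the water = (-3.493, -8.392) knots; the water relative to ground = (0.000, -3.310) knots.
Velocity relative to ground = (-3.493, -8.392) + (0.000, -3.310) = (-3.493, -11.702) knots.
Bearing = atan2(-3.49, -11.70) = 196.62° clockwise from north.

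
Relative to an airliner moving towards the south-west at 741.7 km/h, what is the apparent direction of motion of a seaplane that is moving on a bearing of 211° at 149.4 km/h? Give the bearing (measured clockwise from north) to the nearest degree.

Taking east as x and north as y: seaplane velocity = (-76.947, -128.061) km/h; airliner velocity = (-524.461, -524.461) km/h.
Velocity of seaplane relative to airliner = (-76.947, -128.061) − (-524.461, -524.461) = (447.514, 396.400) km/h.
Bearing = atan2(447.51, 396.40) = 48.47° clockwise from north.

048°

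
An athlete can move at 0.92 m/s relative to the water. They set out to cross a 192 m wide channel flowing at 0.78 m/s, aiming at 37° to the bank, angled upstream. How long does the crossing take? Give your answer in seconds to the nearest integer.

347 s

The component of the athlete's velocity perpendicular to the bank is 0.92 × sin 37° = 0.554 m/s.
Only the cross-stream component determines the crossing time; the current contributes nothing perpendicular to the bank.
Time = 192 / 0.554 = 346.777 s.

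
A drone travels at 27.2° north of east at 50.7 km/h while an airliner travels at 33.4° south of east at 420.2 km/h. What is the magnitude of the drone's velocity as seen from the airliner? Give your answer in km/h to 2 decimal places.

397.77 km/h

Taking east as x and north as y: drone velocity = (45.093, 23.175) km/h; airliner velocity = (350.803, -231.312) km/h.
Velocity of drone relative to airliner = (45.093, 23.175) − (350.803, -231.312) = (-305.710, 254.487) km/h.
Magnitude = |(-305.710, 254.487)| = 397.771 km/h.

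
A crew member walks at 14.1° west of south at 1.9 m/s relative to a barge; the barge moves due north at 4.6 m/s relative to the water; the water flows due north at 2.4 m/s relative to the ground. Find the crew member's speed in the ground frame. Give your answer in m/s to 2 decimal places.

5.18 m/s

In east/north components (m/s): crew member relative to barge = (-0.463, -1.843); barge relative to water = (0.000, 4.600); water relative to ground = (0.000, 2.400).
Sum = (-0.463, 5.157) m/s.
Speed = |(-0.463, 5.157)| = 5.178 m/s.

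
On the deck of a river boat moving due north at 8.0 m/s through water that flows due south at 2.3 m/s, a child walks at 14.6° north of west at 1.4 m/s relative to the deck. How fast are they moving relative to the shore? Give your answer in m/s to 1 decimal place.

6.2 m/s

In east/north components (m/s): child relative to river boat = (-1.355, 0.353); river boat relative to water = (0.000, 8.000); water relative to ground = (0.000, -2.300).
Sum = (-1.355, 6.053) m/s.
Speed = |(-1.355, 6.053)| = 6.203 m/s.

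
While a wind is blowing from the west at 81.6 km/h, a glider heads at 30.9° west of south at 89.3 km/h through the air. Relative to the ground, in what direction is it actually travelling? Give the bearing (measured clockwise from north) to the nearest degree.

Taking east as x and north as y: velocity relative to the air = (-45.859, -76.625) km/h; the air relative to ground = (81.600, 0.000) km/h.
Velocity relative to ground = (-45.859, -76.625) + (81.600, 0.000) = (35.741, -76.625) km/h.
Bearing = atan2(35.74, -76.63) = 154.99° clockwise from north.

155°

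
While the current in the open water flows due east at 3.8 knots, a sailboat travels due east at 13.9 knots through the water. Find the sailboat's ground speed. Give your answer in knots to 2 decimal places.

17.70 knots

Taking east as x and north as y: velocity relative to the water = (13.900, 0.000) knots; the water relative to ground = (3.800, 0.000) knots.
Velocity relative to ground = (13.900, 0.000) + (3.800, 0.000) = (17.700, 0.000) knots.
Speed = |(17.700, 0.000)| = 17.700 knots.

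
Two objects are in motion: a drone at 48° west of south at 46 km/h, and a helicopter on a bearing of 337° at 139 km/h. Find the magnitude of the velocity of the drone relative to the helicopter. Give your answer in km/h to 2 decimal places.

Taking east as x and north as y: drone velocity = (-34.185, -30.780) km/h; helicopter velocity = (-54.312, 127.950) km/h.
Velocity of drone relative to helicopter = (-34.185, -30.780) − (-54.312, 127.950) = (20.127, -158.730) km/h.
Magnitude = |(20.127, -158.730)| = 160.001 km/h.

160.00 km/h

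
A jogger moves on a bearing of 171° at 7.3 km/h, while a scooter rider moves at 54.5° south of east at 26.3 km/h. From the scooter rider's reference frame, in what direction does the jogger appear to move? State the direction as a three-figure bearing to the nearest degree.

Taking east as x and north as y: jogger velocity = (1.142, -7.210) km/h; scooter rider velocity = (15.272, -21.411) km/h.
Velocity of jogger relative to scooter rider = (1.142, -7.210) − (15.272, -21.411) = (-14.131, 14.201) km/h.
Bearing = atan2(-14.13, 14.20) = 315.14° clockwise from north.

315°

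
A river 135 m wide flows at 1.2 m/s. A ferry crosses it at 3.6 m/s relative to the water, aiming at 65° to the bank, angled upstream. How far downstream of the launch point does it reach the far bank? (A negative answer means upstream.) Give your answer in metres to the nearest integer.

-13 m

Perpendicular speed = 3.263 m/s; crossing time = 135 / 3.263 = 41.377 s.
Net downstream speed = -0.321 m/s.
Drift = -0.321 × 41.377 = -13.300 m (upstream).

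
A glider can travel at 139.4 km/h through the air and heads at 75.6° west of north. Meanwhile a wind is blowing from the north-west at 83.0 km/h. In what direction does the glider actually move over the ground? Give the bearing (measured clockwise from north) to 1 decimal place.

Taking east as x and north as y: velocity relative to the air = (-135.020, 34.667) km/h; the air relative to ground = (58.690, -58.690) km/h.
Velocity relative to ground = (-135.020, 34.667) + (58.690, -58.690) = (-76.331, -24.022) km/h.
Bearing = atan2(-76.33, -24.02) = 252.53° clockwise from north.

252.5°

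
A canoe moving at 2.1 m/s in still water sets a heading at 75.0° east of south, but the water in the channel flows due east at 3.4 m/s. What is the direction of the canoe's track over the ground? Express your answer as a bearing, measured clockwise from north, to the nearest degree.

Taking east as x and north as y: velocity relative to the water = (2.028, -0.544) m/s; the water relative to ground = (3.400, 0.000) m/s.
Velocity relative to ground = (2.028, -0.544) + (3.400, 0.000) = (5.428, -0.544) m/s.
Bearing = atan2(5.43, -0.54) = 95.72° clockwise from north.

096°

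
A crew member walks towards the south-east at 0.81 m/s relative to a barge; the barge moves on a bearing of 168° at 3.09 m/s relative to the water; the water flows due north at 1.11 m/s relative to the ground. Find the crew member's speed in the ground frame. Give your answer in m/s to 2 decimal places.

In east/north components (m/s): crew member relative to barge = (0.573, -0.573); barge relative to water = (0.642, -3.022); water relative to ground = (0.000, 1.110).
Sum = (1.215, -2.485) m/s.
Speed = |(1.215, -2.485)| = 2.766 m/s.

2.77 m/s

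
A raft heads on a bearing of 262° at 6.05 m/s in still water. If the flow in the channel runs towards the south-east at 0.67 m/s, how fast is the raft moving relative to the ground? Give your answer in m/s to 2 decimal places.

5.67 m/s

Taking east as x and north as y: velocity relative to the water = (-5.991, -0.842) m/s; the water relative to ground = (0.474, -0.474) m/s.
Velocity relative to ground = (-5.991, -0.842) + (0.474, -0.474) = (-5.517, -1.316) m/s.
Speed = |(-5.517, -1.316)| = 5.672 m/s.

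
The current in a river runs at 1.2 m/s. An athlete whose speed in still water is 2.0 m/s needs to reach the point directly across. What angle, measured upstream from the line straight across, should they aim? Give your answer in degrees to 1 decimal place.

36.9°

To cancel the current, the upstream component of the athlete's velocity must equal the flow: 2.0 sin θ = 1.2.
sin θ = 1.2 / 2.0 = 0.6000.
θ = arcsin(0.6000) = 36.870°.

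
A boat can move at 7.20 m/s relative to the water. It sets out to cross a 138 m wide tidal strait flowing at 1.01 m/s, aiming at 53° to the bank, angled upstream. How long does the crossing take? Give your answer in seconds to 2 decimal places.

24.00 s

The component of the boat's velocity perpendicular to the bank is 7.20 × sin 53° = 5.750 m/s.
Only the cross-stream component determines the crossing time; the current contributes nothing perpendicular to the bank.
Time = 138 / 5.750 = 23.999 s.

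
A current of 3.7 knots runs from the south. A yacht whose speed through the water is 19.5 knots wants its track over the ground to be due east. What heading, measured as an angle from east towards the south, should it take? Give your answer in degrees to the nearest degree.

11°

The current pushes perpendicular to the desired track; the heading must have a component into the current equal to 3.7 knots: 19.5 sin θ = 3.7.
sin θ = 0.1897, so θ = 10.938°.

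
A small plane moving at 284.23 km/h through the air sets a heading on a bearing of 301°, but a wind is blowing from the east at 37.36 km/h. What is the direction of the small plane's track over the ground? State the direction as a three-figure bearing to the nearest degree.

Taking east as x and north as y: velocity relative to the air = (-243.633, 146.389) km/h; the air relative to ground = (-37.360, 0.000) km/h.
Velocity relative to ground = (-243.633, 146.389) + (-37.360, 0.000) = (-280.993, 146.389) km/h.
Bearing = atan2(-280.99, 146.39) = 297.52° clockwise from north.

298°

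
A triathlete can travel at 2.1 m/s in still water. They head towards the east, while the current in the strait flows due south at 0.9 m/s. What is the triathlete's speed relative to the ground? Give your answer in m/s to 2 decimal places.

2.28 m/s

Taking east as x and north as y: velocity relative to the water = (2.100, 0.000) m/s; the water relative to ground = (0.000, -0.900) m/s.
Velocity relative to ground = (2.100, 0.000) + (0.000, -0.900) = (2.100, -0.900) m/s.
Speed = |(2.100, -0.900)| = 2.285 m/s.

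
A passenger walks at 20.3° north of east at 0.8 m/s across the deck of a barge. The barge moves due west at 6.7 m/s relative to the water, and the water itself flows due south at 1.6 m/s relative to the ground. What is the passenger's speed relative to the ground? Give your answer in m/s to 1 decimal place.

In east/north components (m/s): passenger relative to barge = (0.750, 0.278); barge relative to water = (-6.700, 0.000); water relative to ground = (0.000, -1.600).
Sum = (-5.950, -1.322) m/s.
Speed = |(-5.950, -1.322)| = 6.095 m/s.

6.1 m/s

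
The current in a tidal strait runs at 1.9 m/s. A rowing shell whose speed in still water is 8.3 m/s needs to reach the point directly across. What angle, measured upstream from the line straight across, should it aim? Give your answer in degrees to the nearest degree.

13°

To cancel the current, the upstream component of the rowing shell's velocity must equal the flow: 8.3 sin θ = 1.9.
sin θ = 1.9 / 8.3 = 0.2289.
θ = arcsin(0.2289) = 13.233°.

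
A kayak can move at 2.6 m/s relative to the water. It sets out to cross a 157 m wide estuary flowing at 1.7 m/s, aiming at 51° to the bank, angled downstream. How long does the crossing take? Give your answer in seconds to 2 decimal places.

The component of the kayak's velocity perpendicular to the bank is 2.6 × sin 51° = 2.021 m/s.
The flow acts along the bank and has no component across it.
Time = 157 / 2.021 = 77.700 s.

77.70 s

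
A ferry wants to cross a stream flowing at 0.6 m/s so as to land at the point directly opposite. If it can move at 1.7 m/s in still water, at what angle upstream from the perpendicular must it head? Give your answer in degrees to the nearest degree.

To cancel the current, the upstream component of the ferry's velocity must equal the flow: 1.7 sin θ = 0.6.
sin θ = 0.6 / 1.7 = 0.3529.
θ = arcsin(0.3529) = 20.667°.

21°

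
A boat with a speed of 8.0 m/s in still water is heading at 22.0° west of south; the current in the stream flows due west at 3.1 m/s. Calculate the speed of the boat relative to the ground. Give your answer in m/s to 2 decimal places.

9.60 m/s

Taking east as x and north as y: velocity relative to the water = (-2.997, -7.417) m/s; the water relative to ground = (-3.100, 0.000) m/s.
Velocity relative to ground = (-2.997, -7.417) + (-3.100, 0.000) = (-6.097, -7.417) m/s.
Speed = |(-6.097, -7.417)| = 9.602 m/s.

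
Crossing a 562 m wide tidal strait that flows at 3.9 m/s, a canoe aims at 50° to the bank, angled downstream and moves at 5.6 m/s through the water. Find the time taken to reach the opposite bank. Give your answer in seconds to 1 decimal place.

131.0 s

The component of the canoe's velocity perpendicular to the bank is 5.6 × sin 50° = 4.290 m/s.
The flow acts along the bank and has no component across it.
Time = 562 / 4.290 = 131.007 s.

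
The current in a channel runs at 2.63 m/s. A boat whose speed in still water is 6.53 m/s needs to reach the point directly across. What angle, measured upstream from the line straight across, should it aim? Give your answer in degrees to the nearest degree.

24°

To cancel the current, the upstream component of the boat's velocity must equal the flow: 6.53 sin θ = 2.63.
sin θ = 2.63 / 6.53 = 0.4028.
θ = arcsin(0.4028) = 23.751°.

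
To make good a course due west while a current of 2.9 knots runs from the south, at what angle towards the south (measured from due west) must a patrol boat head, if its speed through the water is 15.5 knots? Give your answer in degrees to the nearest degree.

The current pushes perpendicular to the desired track; the heading must have a component into the current equal to 2.9 knots: 15.5 sin θ = 2.9.
sin θ = 0.1871, so θ = 10.783°.

11°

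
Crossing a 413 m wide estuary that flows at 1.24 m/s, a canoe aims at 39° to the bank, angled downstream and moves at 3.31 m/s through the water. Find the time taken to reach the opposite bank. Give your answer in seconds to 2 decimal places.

198.27 s

The component of the canoe's velocity perpendicular to the bank is 3.31 × sin 39° = 2.083 m/s.
The flow acts along the bank and has no component across it.
Time = 413 / 2.083 = 198.267 s.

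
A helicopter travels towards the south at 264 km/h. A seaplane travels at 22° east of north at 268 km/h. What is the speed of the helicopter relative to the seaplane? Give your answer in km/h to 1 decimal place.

Taking east as x and north as y: helicopter velocity = (0.000, -264.000) km/h; seaplane velocity = (100.395, 248.485) km/h.
Velocity of helicopter relative to seaplane = (0.000, -264.000) − (100.395, 248.485) = (-100.395, -512.485) km/h.
Magnitude = |(-100.395, -512.485)| = 522.226 km/h.

522.2 km/h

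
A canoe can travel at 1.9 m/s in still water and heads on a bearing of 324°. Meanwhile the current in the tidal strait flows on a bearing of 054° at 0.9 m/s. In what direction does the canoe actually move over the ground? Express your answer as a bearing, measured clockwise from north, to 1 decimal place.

349.3°

Taking east as x and north as y: velocity relative to the water = (-1.117, 1.537) m/s; the water relative to ground = (0.728, 0.529) m/s.
Velocity relative to ground = (-1.117, 1.537) + (0.728, 0.529) = (-0.389, 2.066) m/s.
Bearing = atan2(-0.39, 2.07) = 349.35° clockwise from north.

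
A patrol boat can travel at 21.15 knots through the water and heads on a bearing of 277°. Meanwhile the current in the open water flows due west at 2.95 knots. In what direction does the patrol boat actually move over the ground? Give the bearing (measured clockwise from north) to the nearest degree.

276°

Taking east as x and north as y: velocity relative to the water = (-20.992, 2.578) knots; the water relative to ground = (-2.950, 0.000) knots.
Velocity relative to ground = (-20.992, 2.578) + (-2.950, 0.000) = (-23.942, 2.578) knots.
Bearing = atan2(-23.94, 2.58) = 276.14° clockwise from north.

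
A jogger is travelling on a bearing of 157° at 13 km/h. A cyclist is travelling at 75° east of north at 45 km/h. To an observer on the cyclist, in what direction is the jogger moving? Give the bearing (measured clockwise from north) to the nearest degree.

238°

Taking east as x and north as y: jogger velocity = (5.080, -11.967) km/h; cyclist velocity = (43.467, 11.647) km/h.
Velocity of jogger relative to cyclist = (5.080, -11.967) − (43.467, 11.647) = (-38.387, -23.613) km/h.
Bearing = atan2(-38.39, -23.61) = 238.40° clockwise from north.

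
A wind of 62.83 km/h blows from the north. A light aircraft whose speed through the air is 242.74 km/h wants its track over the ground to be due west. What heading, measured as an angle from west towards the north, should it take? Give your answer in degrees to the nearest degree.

The wind pushes perpendicular to the desired track; the heading must have a component into the wind equal to 62.83 km/h: 242.74 sin θ = 62.83.
sin θ = 0.2588, so θ = 15.001°.

15°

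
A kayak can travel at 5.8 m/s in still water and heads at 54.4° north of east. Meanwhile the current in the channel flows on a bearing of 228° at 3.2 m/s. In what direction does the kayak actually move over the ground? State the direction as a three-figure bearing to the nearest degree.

Taking east as x and north as y: velocity relative to the water = (3.376, 4.716) m/s; the water relative to ground = (-2.378, -2.141) m/s.
Velocity relative to ground = (3.376, 4.716) + (-2.378, -2.141) = (0.998, 2.575) m/s.
Bearing = atan2(1.00, 2.57) = 21.19° clockwise from north.

021°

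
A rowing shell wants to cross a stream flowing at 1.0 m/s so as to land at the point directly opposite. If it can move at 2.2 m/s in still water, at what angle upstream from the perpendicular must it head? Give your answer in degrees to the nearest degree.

To cancel the current, the upstream component of the rowing shell's velocity must equal the flow: 2.2 sin θ = 1.0.
sin θ = 1.0 / 2.2 = 0.4545.
θ = arcsin(0.4545) = 27.036°.

27°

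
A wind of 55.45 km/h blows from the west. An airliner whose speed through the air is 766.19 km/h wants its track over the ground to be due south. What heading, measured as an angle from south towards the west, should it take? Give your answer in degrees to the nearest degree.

4°

The wind pushes perpendicular to the desired track; the heading must have a component into the wind equal to 55.45 km/h: 766.19 sin θ = 55.45.
sin θ = 0.0724, so θ = 4.150°.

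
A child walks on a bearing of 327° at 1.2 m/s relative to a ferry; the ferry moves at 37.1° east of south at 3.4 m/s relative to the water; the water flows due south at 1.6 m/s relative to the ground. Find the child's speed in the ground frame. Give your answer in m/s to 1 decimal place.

In east/north components (m/s): child relative to ferry = (-0.654, 1.006); ferry relative to water = (2.051, -2.712); water relative to ground = (0.000, -1.600).
Sum = (1.397, -3.305) m/s.
Speed = |(1.397, -3.305)| = 3.589 m/s.

3.6 m/s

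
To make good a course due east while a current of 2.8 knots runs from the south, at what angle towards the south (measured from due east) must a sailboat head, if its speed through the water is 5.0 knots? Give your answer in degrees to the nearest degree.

34°

The current pushes perpendicular to the desired track; the heading must have a component into the current equal to 2.8 knots: 5.0 sin θ = 2.8.
sin θ = 0.5600, so θ = 34.056°.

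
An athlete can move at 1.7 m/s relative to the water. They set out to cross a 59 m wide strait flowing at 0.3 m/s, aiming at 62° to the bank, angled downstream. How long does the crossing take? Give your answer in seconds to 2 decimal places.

The component of the athlete's velocity perpendicular to the bank is 1.7 × sin 62° = 1.501 m/s.
The flow acts along the bank and has no component across it.
Time = 59 / 1.501 = 39.307 s.

39.31 s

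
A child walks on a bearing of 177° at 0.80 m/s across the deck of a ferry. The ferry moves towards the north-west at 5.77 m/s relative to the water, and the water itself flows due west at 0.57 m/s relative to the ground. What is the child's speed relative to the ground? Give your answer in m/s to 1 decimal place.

5.7 m/s

In east/north components (m/s): child relative to ferry = (0.042, -0.799); ferry relative to water = (-4.080, 4.080); water relative to ground = (-0.570, 0.000).
Sum = (-4.608, 3.281) m/s.
Speed = |(-4.608, 3.281)| = 5.657 m/s.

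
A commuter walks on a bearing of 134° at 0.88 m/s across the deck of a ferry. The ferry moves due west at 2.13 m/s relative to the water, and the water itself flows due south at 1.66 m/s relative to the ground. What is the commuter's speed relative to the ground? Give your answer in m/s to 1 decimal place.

2.7 m/s

In east/north components (m/s): commuter relative to ferry = (0.633, -0.611); ferry relative to water = (-2.130, 0.000); water relative to ground = (0.000, -1.660).
Sum = (-1.497, -2.271) m/s.
Speed = |(-1.497, -2.271)| = 2.720 m/s.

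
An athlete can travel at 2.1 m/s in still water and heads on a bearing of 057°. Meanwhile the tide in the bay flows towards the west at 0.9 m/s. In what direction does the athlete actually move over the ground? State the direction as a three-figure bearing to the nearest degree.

037°

Taking east as x and north as y: velocity relative to the water = (1.761, 1.144) m/s; the water relative to ground = (-0.900, 0.000) m/s.
Velocity relative to ground = (1.761, 1.144) + (-0.900, 0.000) = (0.861, 1.144) m/s.
Bearing = atan2(0.86, 1.14) = 36.98° clockwise from north.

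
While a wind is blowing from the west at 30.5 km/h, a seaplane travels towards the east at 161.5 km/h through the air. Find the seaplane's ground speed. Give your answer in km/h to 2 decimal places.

Taking east as x and north as y: velocity relative to the air = (161.500, 0.000) km/h; the air relative to ground = (30.500, 0.000) km/h.
Velocity relative to ground = (161.500, 0.000) + (30.500, 0.000) = (192.000, 0.000) km/h.
Speed = |(192.000, 0.000)| = 192.000 km/h.

192.00 km/h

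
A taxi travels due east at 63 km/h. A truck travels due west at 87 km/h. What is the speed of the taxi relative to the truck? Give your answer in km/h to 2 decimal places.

Taking east as x and north as y: taxi velocity = (63.000, 0.000) km/h; truck velocity = (-87.000, 0.000) km/h.
Velocity of taxi relative to truck = (63.000, 0.000) − (-87.000, 0.000) = (150.000, 0.000) km/h.
Magnitude = |(150.000, 0.000)| = 150.000 km/h.

150.00 km/h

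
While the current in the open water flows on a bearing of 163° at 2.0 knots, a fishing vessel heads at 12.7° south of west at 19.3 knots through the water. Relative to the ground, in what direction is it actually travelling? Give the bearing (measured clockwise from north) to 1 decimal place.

251.4°

Taking east as x and north as y: velocity relative to the water = (-18.828, -4.243) knots; the water relative to ground = (0.585, -1.913) knots.
Velocity relative to ground = (-18.828, -4.243) + (0.585, -1.913) = (-18.243, -6.156) knots.
Bearing = atan2(-18.24, -6.16) = 251.35° clockwise from north.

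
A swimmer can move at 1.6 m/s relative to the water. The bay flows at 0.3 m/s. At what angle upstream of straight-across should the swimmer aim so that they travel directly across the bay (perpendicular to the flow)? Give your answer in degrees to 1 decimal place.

To cancel the current, the upstream component of the swimmer's velocity must equal the flow: 1.6 sin θ = 0.3.
sin θ = 0.3 / 1.6 = 0.1875.
θ = arcsin(0.1875) = 10.807°.

10.8°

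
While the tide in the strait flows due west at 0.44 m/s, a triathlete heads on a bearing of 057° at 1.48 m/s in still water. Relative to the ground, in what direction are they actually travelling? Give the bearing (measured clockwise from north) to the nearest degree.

Taking east as x and north as y: velocity relative to the water = (1.241, 0.806) m/s; the water relative to ground = (-0.440, 0.000) m/s.
Velocity relative to ground = (1.241, 0.806) + (-0.440, 0.000) = (0.801, 0.806) m/s.
Bearing = atan2(0.80, 0.81) = 44.83° clockwise from north.

045°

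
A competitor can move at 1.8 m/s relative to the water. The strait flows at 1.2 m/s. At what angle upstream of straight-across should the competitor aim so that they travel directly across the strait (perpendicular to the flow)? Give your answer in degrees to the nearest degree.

To cancel the current, the upstream component of the competitor's velocity must equal the flow: 1.8 sin θ = 1.2.
sin θ = 1.2 / 1.8 = 0.6667.
θ = arcsin(0.6667) = 41.810°.

42°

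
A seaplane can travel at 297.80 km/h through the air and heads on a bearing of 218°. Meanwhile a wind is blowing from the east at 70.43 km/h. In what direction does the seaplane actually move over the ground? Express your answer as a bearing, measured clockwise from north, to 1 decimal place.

Taking east as x and north as y: velocity relative to the air = (-183.344, -234.670) km/h; the air relative to ground = (-70.430, 0.000) km/h.
Velocity relative to ground = (-183.344, -234.670) + (-70.430, 0.000) = (-253.774, -234.670) km/h.
Bearing = atan2(-253.77, -234.67) = 227.24° clockwise from north.

227.2°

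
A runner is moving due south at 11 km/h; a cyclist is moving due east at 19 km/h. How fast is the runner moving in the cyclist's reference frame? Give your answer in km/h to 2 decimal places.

21.95 km/h

Taking east as x and north as y: runner velocity = (0.000, -11.000) km/h; cyclist velocity = (19.000, 0.000) km/h.
Velocity of runner relative to cyclist = (0.000, -11.000) − (19.000, 0.000) = (-19.000, -11.000) km/h.
Magnitude = |(-19.000, -11.000)| = 21.954 km/h.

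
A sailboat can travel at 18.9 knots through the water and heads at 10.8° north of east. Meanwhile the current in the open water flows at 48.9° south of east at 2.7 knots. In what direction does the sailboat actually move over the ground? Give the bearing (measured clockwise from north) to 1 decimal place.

Taking east as x and north as y: velocity relative to the water = (18.565, 3.542) knots; the water relative to ground = (1.775, -2.035) knots.
Velocity relative to ground = (18.565, 3.542) + (1.775, -2.035) = (20.340, 1.507) knots.
Bearing = atan2(20.34, 1.51) = 85.76° clockwise from north.

085.8°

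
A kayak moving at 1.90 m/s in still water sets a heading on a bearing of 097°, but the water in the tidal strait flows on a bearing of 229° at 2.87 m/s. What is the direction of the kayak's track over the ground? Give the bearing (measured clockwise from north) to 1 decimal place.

Taking east as x and north as y: velocity relative to the water = (1.886, -0.232) m/s; the water relative to ground = (-2.166, -1.883) m/s.
Velocity relative to ground = (1.886, -0.232) + (-2.166, -1.883) = (-0.280, -2.114) m/s.
Bearing = atan2(-0.28, -2.11) = 187.55° clockwise from north.

187.5°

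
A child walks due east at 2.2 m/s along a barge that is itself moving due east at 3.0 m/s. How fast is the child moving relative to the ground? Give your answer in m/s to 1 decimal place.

5.2 m/s

Taking east as x and north as y: barge velocity = (3.000, 0.000) m/s; child velocity relative to barge = (2.200, 0.000) m/s.
Velocity relative to ground = (3.000, 0.000) + (2.200, 0.000) = (5.200, 0.000) m/s.
Speed = |(5.200, 0.000)| = 5.200 m/s.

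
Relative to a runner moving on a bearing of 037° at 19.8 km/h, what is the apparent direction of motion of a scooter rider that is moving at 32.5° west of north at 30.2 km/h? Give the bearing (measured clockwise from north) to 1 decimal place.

288.9°

Taking east as x and north as y: scooter rider velocity = (-16.226, 25.470) km/h; runner velocity = (11.916, 15.813) km/h.
Velocity of scooter rider relative to runner = (-16.226, 25.470) − (11.916, 15.813) = (-28.142, 9.657) km/h.
Bearing = atan2(-28.14, 9.66) = 288.94° clockwise from north.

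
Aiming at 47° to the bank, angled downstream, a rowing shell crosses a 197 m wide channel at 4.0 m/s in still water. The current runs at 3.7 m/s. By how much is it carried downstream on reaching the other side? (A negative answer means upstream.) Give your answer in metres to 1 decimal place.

Perpendicular speed = 2.925 m/s; crossing time = 197 / 2.925 = 67.341 s.
Net downstream speed = 6.428 m/s.
Drift = 6.428 × 67.341 = 432.867 m (downstream).

432.9 m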